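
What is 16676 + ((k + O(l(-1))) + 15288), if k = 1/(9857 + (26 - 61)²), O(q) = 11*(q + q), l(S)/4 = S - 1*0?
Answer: 353249833/11082 ≈ 31876.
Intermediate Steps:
l(S) = 4*S (l(S) = 4*(S - 1*0) = 4*(S + 0) = 4*S)
O(q) = 22*q (O(q) = 11*(2*q) = 22*q)
k = 1/11082 (k = 1/(9857 + (-35)²) = 1/(9857 + 1225) = 1/11082 ≈ 9.0236e-5)
16676 + ((k + O(l(-1))) + 15288) = 16676 + ((1/11082 + 22*(4*(-1))) + 15288) = 16676 + ((1/11082 + 22*(-4)) + 15288) = 16676 + ((1/11082 - 88) + 15288) = 16676 + (-975215/11082 + 15288) = 16676 + 168446401/11082 = 353249833/11082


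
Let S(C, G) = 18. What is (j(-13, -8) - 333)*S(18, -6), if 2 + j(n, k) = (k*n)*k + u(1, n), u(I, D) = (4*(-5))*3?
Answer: -22086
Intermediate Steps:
u(I, D) = -60 (u(I, D) = -20*3 = -60)
j(n, k) = -62 + n*k² (j(n, k) = -2 + ((k*n)*k - 60) = -2 + (n*k² - 60) = -2 + (-60 + n*k²) = -62 + n*k²)
(j(-13, -8) - 333)*S(18, -6) = ((-62 - 13*(-8)²) - 333)*18 = ((-62 - 13*64) - 333)*18 = ((-62 - 832) - 333)*18 = (-894 - 333)*18 = -1227*18 = -22086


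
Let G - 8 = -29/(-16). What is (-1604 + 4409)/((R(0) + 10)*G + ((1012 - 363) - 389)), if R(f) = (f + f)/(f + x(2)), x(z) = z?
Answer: 1496/191 ≈ 7.8325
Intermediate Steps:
G = 157/16 (G = 8 - 29/(-16) = 8 - 29*(-1/16) = 8 + 29/16 = 157/16 ≈ 9.8125)
R(f) = 2*f/(2 + f) (R(f) = (f + f)/(f + 2) = (2*f)/(2 + f) = 2*f/(2 + f))
(-1604 + 4409)/((R(0) + 10)*G + ((1012 - 363) - 389)) = (-1604 + 4409)/((2*0/(2 + 0) + 10)*(157/16) + ((1012 - 363) - 389)) = 2805/((2*0/2 + 10)*(157/16) + (649 - 389)) = 2805/((2*0*(1/2) + 10)*(157/16) + 260) = 2805/((0 + 10)*(157/16) + 260) = 2805/(10*(157/16) + 260) = 2805/(785/8 + 260) = 2805/(2865/8) = 2805*(8/2865) = 1496/191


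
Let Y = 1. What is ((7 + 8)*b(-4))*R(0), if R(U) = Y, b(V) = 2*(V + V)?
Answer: -240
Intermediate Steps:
b(V) = 4*V (b(V) = 2*(2*V) = 4*V)
R(U) = 1
((7 + 8)*b(-4))*R(0) = ((7 + 8)*(4*(-4)))*1 = (15*(-16))*1 = -240*1 = -240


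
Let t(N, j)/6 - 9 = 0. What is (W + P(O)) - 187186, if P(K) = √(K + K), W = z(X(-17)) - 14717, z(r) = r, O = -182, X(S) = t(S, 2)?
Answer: -201849 + 2*I*√91 ≈ -2.0185e+5 + 19.079*I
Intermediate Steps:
t(N, j) = 54 (t(N, j) = 54 + 6*0 = 54 + 0 = 54)
X(S) = 54
W = -14663 (W = 54 - 14717 = -14663)
P(K) = √2*√K (P(K) = √(2*K) = √2*√K)
(W + P(O)) - 187186 = (-14663 + √2*√(-182)) - 187186 = (-14663 + √2*(I*√182)) - 187186 = (-14663 + 2*I*√91) - 187186 = -201849 + 2*I*√91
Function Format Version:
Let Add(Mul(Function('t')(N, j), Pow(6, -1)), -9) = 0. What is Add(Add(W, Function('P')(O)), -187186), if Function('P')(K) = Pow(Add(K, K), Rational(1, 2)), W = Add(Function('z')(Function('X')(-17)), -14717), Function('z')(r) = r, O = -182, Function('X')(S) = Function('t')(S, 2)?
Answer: Add(-201849, Mul(2, I, Pow(91, Rational(1, 2)))) ≈ Add(-2.0185e+5, Mul(19.079, I))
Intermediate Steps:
Function('t')(N, j) = 54 (Function('t')(N, j) = Add(54, Mul(6, 0)) = Add(54, 0) = 54)
Function('X')(S) = 54
W = -14663 (W = Add(54, -14717) = -14663)
Function('P')(K) = Mul(Pow(2, Rational(1, 2)), Pow(K, Rational(1, 2))) (Function('P')(K) = Pow(Mul(2, K), Rational(1, 2)) = Mul(Pow(2, Rational(1, 2)), Pow(K, Rational(1, 2))))
Add(Add(W, Function('P')(O)), -187186) = Add(Add(-14663, Mul(Pow(2, Rational(1, 2)), Pow(-182, Rational(1, 2)))), -187186) = Add(Add(-14663, Mul(Pow(2, Rational(1, 2)), Mul(I, Pow(182, Rational(1, 2))))), -187186) = Add(Add(-14663, Mul(2, I, Pow(91, Rational(1, 2)))), -187186) = Add(-201849, Mul(2, I, Pow(91, Rational(1, 2))))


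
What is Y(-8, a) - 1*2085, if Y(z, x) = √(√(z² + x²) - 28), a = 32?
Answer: -2085 + 2*√(-7 + 2*√17) ≈ -2082.8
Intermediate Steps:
Y(z, x) = √(-28 + √(x² + z²)) (Y(z, x) = √(√(x² + z²) - 28) = √(-28 + √(x² + z²)))
Y(-8, a) - 1*2085 = √(-28 + √(32² + (-8)²)) - 1*2085 = √(-28 + √(1024 + 64)) - 2085 = √(-28 + √1088) - 2085 = √(-28 + 8*√17) - 2085 = -2085 + √(-28 + 8*√17)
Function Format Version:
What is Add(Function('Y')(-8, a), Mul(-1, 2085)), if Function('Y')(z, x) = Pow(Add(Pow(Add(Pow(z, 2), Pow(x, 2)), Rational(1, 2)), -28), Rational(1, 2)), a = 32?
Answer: Add(-2085, Mul(2, Pow(Add(-7, Mul(2, Pow(17, Rational(1, 2)))), Rational(1, 2)))) ≈ -2082.8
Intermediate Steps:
Function('Y')(z, x) = Pow(Add(-28, Pow(Add(Pow(x, 2), Pow(z, 2)), Rational(1, 2))), Rational(1, 2)) (Function('Y')(z, x) = Pow(Add(Pow(Add(Pow(x, 2), Pow(z, 2)), Rational(1, 2)), -28), Rational(1, 2)) = Pow(Add(-28, Pow(Add(Pow(x, 2), Pow(z, 2)), Rational(1, 2))), Rational(1, 2)))
Add(Function('Y')(-8, a), Mul(-1, 2085)) = Add(Pow(Add(-28, Pow(Add(Pow(32, 2), Pow(-8, 2)), Rational(1, 2))), Rational(1, 2)), Mul(-1, 2085)) = Add(Pow(Add(-28, Pow(Add(1024, 64), Rational(1, 2))), Rational(1, 2)), -2085) = Add(Pow(Add(-28, Pow(1088, Rational(1, 2))), Rational(1, 2)), -2085) = Add(Pow(Add(-28, Mul(8, Pow(17, Rational(1, 2)))), Rational(1, 2)), -2085) = Add(-2085, Pow(Add(-28, Mul(8, Pow(17, Rational(1, 2)))), Rational(1, 2)))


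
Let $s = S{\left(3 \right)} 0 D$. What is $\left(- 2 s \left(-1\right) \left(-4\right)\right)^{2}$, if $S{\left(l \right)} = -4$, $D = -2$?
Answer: $0$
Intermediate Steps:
$s = 0$ ($s = \left(-4\right) 0 \left(-2\right) = 0 \left(-2\right) = 0$)
$\left(- 2 s \left(-1\right) \left(-4\right)\right)^{2} = \left(- 2 \cdot 0 \left(-1\right) \left(-4\right)\right)^{2} = \left(\left(-2\right) 0 \left(-4\right)\right)^{2} = \left(0 \left(-4\right)\right)^{2} = 0^{2} = 0$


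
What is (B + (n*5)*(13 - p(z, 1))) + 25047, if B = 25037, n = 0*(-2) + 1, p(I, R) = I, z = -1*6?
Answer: 50179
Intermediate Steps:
z = -6
n = 1 (n = 0 + 1 = 1)
(B + (n*5)*(13 - p(z, 1))) + 25047 = (25037 + (1*5)*(13 - 1*(-6))) + 25047 = (25037 + 5*(13 + 6)) + 25047 = (25037 + 5*19) + 25047 = (25037 + 95) + 25047 = 25132 + 25047 = 50179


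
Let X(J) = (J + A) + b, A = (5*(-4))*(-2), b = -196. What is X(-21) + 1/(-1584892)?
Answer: -280525885/1584892 ≈ -177.00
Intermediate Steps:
A = 40 (A = -20*(-2) = 40)
X(J) = -156 + J (X(J) = (J + 40) - 196 = (40 + J) - 196 = -156 + J)
X(-21) + 1/(-1584892) = (-156 - 21) + 1/(-1584892) = -177 - 1/1584892 = -280525885/1584892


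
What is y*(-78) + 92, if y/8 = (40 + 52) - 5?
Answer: -54196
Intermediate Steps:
y = 696 (y = 8*((40 + 52) - 5) = 8*(92 - 5) = 8*87 = 696)
y*(-78) + 92 = 696*(-78) + 92 = -54288 + 92 = -54196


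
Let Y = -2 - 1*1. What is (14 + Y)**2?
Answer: 121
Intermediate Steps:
Y = -3 (Y = -2 - 1 = -3)
(14 + Y)**2 = (14 - 3)**2 = 11**2 = 121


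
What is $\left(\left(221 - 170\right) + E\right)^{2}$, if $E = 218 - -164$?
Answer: $187489$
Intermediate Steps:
$E = 382$ ($E = 218 + 164 = 382$)
$\left(\left(221 - 170\right) + E\right)^{2} = \left(\left(221 - 170\right) + 382\right)^{2} = \left(51 + 382\right)^{2} = 433^{2} = 187489$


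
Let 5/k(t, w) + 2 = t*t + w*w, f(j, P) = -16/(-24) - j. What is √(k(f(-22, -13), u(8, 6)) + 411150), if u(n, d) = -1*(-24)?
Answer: √1576252086222/1958 ≈ 641.21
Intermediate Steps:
f(j, P) = ⅔ - j (f(j, P) = -16*(-1/24) - j = ⅔ - j)
u(n, d) = 24
k(t, w) = 5/(-2 + t² + w²) (k(t, w) = 5/(-2 + (t*t + w*w)) = 5/(-2 + (t² + w²)) = 5/(-2 + t² + w²))
√(k(f(-22, -13), u(8, 6)) + 411150) = √(5/(-2 + (⅔ - 1*(-22))² + 24²) + 411150) = √(5/(-2 + (⅔ + 22)² + 576) + 411150) = √(5/(-2 + (68/3)² + 576) + 411150) = √(5/(-2 + 4624/9 + 576) + 411150) = √(5/(9790/9) + 411150) = √(5*(9/9790) + 411150) = √(9/1958 + 411150) = √(805031709/1958) = √1576252086222/1958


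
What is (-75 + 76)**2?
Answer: 1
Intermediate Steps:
(-75 + 76)**2 = 1**2 = 1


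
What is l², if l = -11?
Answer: 121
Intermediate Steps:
l² = (-11)² = 121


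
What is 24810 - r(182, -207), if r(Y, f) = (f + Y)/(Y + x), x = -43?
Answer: 3448615/139 ≈ 24810.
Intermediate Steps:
r(Y, f) = (Y + f)/(-43 + Y) (r(Y, f) = (f + Y)/(Y - 43) = (Y + f)/(-43 + Y))
24810 - r(182, -207) = 24810 - (182 - 207)/(-43 + 182) = 24810 - (-25)/139 = 24810 - 1*(-25/139) = 24810 + 25/139 = 3448615/139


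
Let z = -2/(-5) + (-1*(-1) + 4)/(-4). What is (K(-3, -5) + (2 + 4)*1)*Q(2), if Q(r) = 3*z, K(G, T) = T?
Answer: -51/20 ≈ -2.5500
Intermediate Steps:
z = -17/20 (z = -2*(-⅕) + (1 + 4)*(-¼) = ⅖ + 5*(-¼) = ⅖ - 5/4 = -17/20 ≈ -0.85000)
Q(r) = -51/20 (Q(r) = 3*(-17/20) = -51/20)
(K(-3, -5) + (2 + 4)*1)*Q(2) = (-5 + (2 + 4)*1)*(-51/20) = (-5 + 6*1)*(-51/20) = (-5 + 6)*(-51/20) = 1*(-51/20) = -51/20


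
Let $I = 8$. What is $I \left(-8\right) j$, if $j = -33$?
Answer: $2112$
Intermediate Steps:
$I \left(-8\right) j = 8 \left(-8\right) \left(-33\right) = \left(-64\right) \left(-33\right) = 2112$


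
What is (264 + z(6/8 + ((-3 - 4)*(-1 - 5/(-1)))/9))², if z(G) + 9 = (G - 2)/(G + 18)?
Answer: 20565854464/316969 ≈ 64883.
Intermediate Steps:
z(G) = -9 + (-2 + G)/(18 + G) (z(G) = -9 + (G - 2)/(G + 18) = -9 + (-2 + G)/(18 + G))
(264 + z(6/8 + ((-3 - 4)*(-1 - 5/(-1)))/9))² = (264 + 4*(-41 - 2*(6/8 + ((-3 - 4)*(-1 - 5/(-1)))/9))/(18 + (6/8 + ((-3 - 4)*(-1 - 5/(-1)))/9)))² = (264 + 4*(-41 - 2*(6*(⅛) - 7*(-1 - 5*(-1))*(⅑)))/(18 + (6*(⅛) - 7*(-1 - 5*(-1))*(⅑))))² = (264 + 4*(-41 - 2*(¾ - 7*(-1 + 5)*(⅑)))/(18 + (¾ - 7*(-1 + 5)*(⅑))))² = (264 + 4*(-41 - 2*(¾ - 7*4*(⅑)))/(18 + (¾ - 7*4*(⅑))))² = (264 + 4*(-41 - 2*(¾ - 28*⅑))/(18 + (¾ - 28*⅑)))² = (264 + 4*(-41 - 2*(¾ - 28/9))/(18 + (¾ - 28/9)))² = (264 + 4*(-41 - 2*(-85/36))/(18 - 85/36))² = (264 + 4*(-41 + 85/18)/(563/36))² = (264 + 4*(36/563)*(-653/18))² = (264 - 5224/563)² = (143408/563)² = 20565854464/316969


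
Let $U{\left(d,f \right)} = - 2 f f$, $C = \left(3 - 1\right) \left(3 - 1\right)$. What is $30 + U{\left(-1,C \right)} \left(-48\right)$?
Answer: $1566$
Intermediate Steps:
$C = 4$ ($C = 2 \cdot 2 = 4$)
$U{\left(d,f \right)} = - 2 f^{2}$
$30 + U{\left(-1,C \right)} \left(-48\right) = 30 + - 2 \cdot 4^{2} \left(-48\right) = 30 + \left(-2\right) 16 \left(-48\right) = 30 - -1536 = 30 + 1536 = 1566$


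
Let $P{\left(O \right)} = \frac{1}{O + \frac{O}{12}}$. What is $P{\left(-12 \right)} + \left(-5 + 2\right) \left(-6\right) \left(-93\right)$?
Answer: $- \frac{21763}{13} \approx -1674.1$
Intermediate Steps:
$P{\left(O \right)} = \frac{12}{13 O}$ ($P{\left(O \right)} = \frac{1}{O + O \frac{1}{12}} = \frac{1}{O + \frac{O}{12}} = \frac{1}{\frac{13}{12} O} = \frac{12}{13 O}$)
$P{\left(-12 \right)} + \left(-5 + 2\right) \left(-6\right) \left(-93\right) = \frac{12}{13 \left(-12\right)} + \left(-5 + 2\right) \left(-6\right) \left(-93\right) = \frac{12}{13} \left(- \frac{1}{12}\right) + \left(-3\right) \left(-6\right) \left(-93\right) = - \frac{1}{13} + 18 \left(-93\right) = - \frac{1}{13} - 1674 = - \frac{21763}{13}$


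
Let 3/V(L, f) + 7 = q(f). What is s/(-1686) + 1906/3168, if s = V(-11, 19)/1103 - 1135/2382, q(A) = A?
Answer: 13035466909/21656337296 ≈ 0.60192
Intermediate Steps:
V(L, f) = 3/(-7 + f)
s = -2502619/5254692 (s = (3/(-7 + 19))/1103 - 1135/2382 = (3/12)*(1/1103) - 1135*1/2382 = (3*(1/12))*(1/1103) - 1135/2382 = (¼)*(1/1103) - 1135/2382 = 1/4412 - 1135/2382 = -2502619/5254692 ≈ -0.47626)
s/(-1686) + 1906/3168 = -2502619/5254692/(-1686) + 1906/3168 = -2502619/5254692*(-1/1686) + 1906*(1/3168) = 2502619/8859410712 + 953/1584 = 13035466909/21656337296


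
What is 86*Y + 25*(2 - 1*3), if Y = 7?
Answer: 577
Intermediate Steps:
86*Y + 25*(2 - 1*3) = 86*7 + 25*(2 - 1*3) = 602 + 25*(2 - 3) = 602 + 25*(-1) = 602 - 25 = 577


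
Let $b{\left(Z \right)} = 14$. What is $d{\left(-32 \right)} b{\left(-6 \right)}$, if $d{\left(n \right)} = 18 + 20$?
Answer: $532$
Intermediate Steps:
$d{\left(n \right)} = 38$
$d{\left(-32 \right)} b{\left(-6 \right)} = 38 \cdot 14 = 532$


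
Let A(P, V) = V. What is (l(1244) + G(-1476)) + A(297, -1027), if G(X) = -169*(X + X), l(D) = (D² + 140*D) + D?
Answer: 2220801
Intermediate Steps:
l(D) = D² + 141*D
G(X) = -338*X
(l(1244) + G(-1476)) + A(297, -1027) = (1244*(141 + 1244) - 338*(-1476)) - 1027 = (1244*1385 + 498888) - 1027 = (1722940 + 498888) - 1027 = 2221828 - 1027 = 2220801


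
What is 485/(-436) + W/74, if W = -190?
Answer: -59365/16132 ≈ -3.6800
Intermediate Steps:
485/(-436) + W/74 = 485/(-436) - 190/74 = 485*(-1/436) - 190*1/74 = -485/436 - 95/37 = -59365/16132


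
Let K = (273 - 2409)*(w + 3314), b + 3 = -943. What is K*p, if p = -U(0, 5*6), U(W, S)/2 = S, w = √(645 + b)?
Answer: 424722240 + 128160*I*√301 ≈ 4.2472e+8 + 2.2235e+6*I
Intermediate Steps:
b = -946 (b = -3 - 943 = -946)
w = I*√301 (w = √(645 - 946) = √(-301) = I*√301 ≈ 17.349*I)
U(W, S) = 2*S
K = -7078704 - 2136*I*√301 (K = (273 - 2409)*(I*√301 + 3314) = -2136*(3314 + I*√301) = -7078704 - 2136*I*√301 ≈ -7.0787e+6 - 37058.0*I)
p = -60 (p = -2*5*6 = -2*30 = -1*60 = -60)
K*p = (-7078704 - 2136*I*√301)*(-60) = 424722240 + 128160*I*√301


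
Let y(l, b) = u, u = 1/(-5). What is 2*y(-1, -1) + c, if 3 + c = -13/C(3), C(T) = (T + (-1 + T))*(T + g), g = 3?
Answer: -23/6 ≈ -3.8333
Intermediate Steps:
u = -1/5 (u = 1*(-1/5) = -1/5 ≈ -0.20000)
y(l, b) = -1/5
C(T) = (-1 + 2*T)*(3 + T) (C(T) = (T + (-1 + T))*(T + 3) = (-1 + 2*T)*(3 + T))
c = -103/30 (c = -3 - 13/(-3 + 2*3**2 + 5*3) = -3 - 13/(-3 + 2*9 + 15) = -3 - 13/(-3 + 18 + 15) = -3 - 13/30 = -103/30 ≈ -3.4333)
2*y(-1, -1) + c = 2*(-1/5) - 103/30 = -2/5 - 103/30 = -23/6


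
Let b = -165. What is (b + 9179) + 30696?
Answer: 39710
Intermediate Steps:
(b + 9179) + 30696 = (-165 + 9179) + 30696 = 9014 + 30696 = 39710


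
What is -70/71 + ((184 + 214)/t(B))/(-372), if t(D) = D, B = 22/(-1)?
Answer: -272311/290532 ≈ -0.93728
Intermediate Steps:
B = -22 (B = 22*(-1) = -22)
-70/71 + ((184 + 214)/t(B))/(-372) = -70/71 + ((184 + 214)/(-22))/(-372) = -70*1/71 + (398*(-1/22))*(-1/372) = -70/71 - 199/11*(-1/372) = -70/71 + 199/4092 = -272311/290532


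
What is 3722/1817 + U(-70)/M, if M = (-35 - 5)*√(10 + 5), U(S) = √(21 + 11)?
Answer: 3722/1817 - √30/150 ≈ 2.0119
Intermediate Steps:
U(S) = 4*√2 (U(S) = √32 = 4*√2)
M = -40*√15 ≈ -154.92
3722/1817 + U(-70)/M = 3722/1817 + (4*√2)/((-40*√15)) = 3722*(1/1817) + (4*√2)*(-√15/600) = 3722/1817 - √30/150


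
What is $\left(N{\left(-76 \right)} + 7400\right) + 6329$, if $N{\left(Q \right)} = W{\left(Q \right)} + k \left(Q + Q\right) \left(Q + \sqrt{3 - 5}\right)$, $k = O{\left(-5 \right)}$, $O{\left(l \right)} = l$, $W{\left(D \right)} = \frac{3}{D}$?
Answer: $- \frac{3346359}{76} + 760 i \sqrt{2} \approx -44031.0 + 1074.8 i$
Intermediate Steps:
$k = -5$
$N{\left(Q \right)} = \frac{3}{Q} - 10 Q \left(Q + i \sqrt{2}\right)$ ($N{\left(Q \right)} = \frac{3}{Q} - 5 \left(Q + Q\right) \left(Q + \sqrt{3 - 5}\right) = \frac{3}{Q} - 5 \cdot 2 Q \left(Q + \sqrt{-2}\right) = \frac{3}{Q} - 5 \cdot 2 Q \left(Q + i \sqrt{2}\right) = \frac{3}{Q} - 10 Q \left(Q + i \sqrt{2}\right)$)
$\left(N{\left(-76 \right)} + 7400\right) + 6329 = \left(\frac{3 - 10 \left(-76\right)^{2} \left(-76 + i \sqrt{2}\right)}{-76} + 7400\right) + 6329 = \left(- \frac{3 - 57760 \left(-76 + i \sqrt{2}\right)}{76} + 7400\right) + 6329 = \left(- \frac{3 + \left(4389760 - 57760 i \sqrt{2}\right)}{76} + 7400\right) + 6329 = \left(- \frac{4389763 - 57760 i \sqrt{2}}{76} + 7400\right) + 6329 = \left(\left(- \frac{4389763}{76} + 760 i \sqrt{2}\right) + 7400\right) + 6329 = \left(- \frac{3827363}{76} + 760 i \sqrt{2}\right) + 6329 = - \frac{3346359}{76} + 760 i \sqrt{2}$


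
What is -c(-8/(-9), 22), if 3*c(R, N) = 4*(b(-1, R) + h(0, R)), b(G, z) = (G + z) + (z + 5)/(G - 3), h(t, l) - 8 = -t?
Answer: -77/9 ≈ -8.5556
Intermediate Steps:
h(t, l) = 8 - t
b(G, z) = G + z + (5 + z)/(-3 + G) (b(G, z) = (G + z) + (5 + z)/(-3 + G) = G + z + (5 + z)/(-3 + G))
c(R, N) = 23/3 + R (c(R, N) = (4*((5 + (-1)**2 - 3*(-1) - 2*R - R)/(-3 - 1) + (8 - 1*0)))/3 = (4*((5 + 1 + 3 - 2*R - R)/(-4) + (8 + 0)))/3 = (4*(-(9 - 3*R)/4 + 8))/3 = (4*((-9/4 + 3*R/4) + 8))/3 = (4*(23/4 + 3*R/4))/3 = (23 + 3*R)/3 = 23/3 + R)
-c(-8/(-9), 22) = -(23/3 - 8/(-9)) = -(23/3 - 8*(-1/9)) = -(23/3 + 8/9) = -1*77/9 = -77/9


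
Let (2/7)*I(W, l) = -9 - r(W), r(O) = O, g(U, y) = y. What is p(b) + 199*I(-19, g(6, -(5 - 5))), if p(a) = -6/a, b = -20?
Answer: 69653/10 ≈ 6965.3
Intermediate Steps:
I(W, l) = -63/2 - 7*W/2 (I(W, l) = 7*(-9 - W)/2 = -63/2 - 7*W/2)
p(b) + 199*I(-19, g(6, -(5 - 5))) = -6/(-20) + 199*(-63/2 - 7/2*(-19)) = -6*(-1/20) + 199*(-63/2 + 133/2) = 3/10 + 199*35 = 3/10 + 6965 = 69653/10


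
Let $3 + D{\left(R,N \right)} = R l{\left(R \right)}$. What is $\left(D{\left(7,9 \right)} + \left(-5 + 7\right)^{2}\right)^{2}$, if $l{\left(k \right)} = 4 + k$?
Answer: $6084$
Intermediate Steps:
$D{\left(R,N \right)} = -3 + R \left(4 + R\right)$
$\left(D{\left(7,9 \right)} + \left(-5 + 7\right)^{2}\right)^{2} = \left(\left(-3 + 7 \left(4 + 7\right)\right) + \left(-5 + 7\right)^{2}\right)^{2} = \left(\left(-3 + 7 \cdot 11\right) + 2^{2}\right)^{2} = \left(\left(-3 + 77\right) + 4\right)^{2} = \left(74 + 4\right)^{2} = 78^{2} = 6084$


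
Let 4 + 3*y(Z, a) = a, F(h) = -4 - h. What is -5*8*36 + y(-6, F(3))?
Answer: -4331/3 ≈ -1443.7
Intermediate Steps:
y(Z, a) = -4/3 + a/3
-5*8*36 + y(-6, F(3)) = -5*8*36 + (-4/3 + (-4 - 1*3)/3) = -40*36 + (-4/3 + (-4 - 3)/3) = -1440 + (-4/3 + (⅓)*(-7)) = -1440 + (-4/3 - 7/3) = -1440 - 11/3 = -4331/3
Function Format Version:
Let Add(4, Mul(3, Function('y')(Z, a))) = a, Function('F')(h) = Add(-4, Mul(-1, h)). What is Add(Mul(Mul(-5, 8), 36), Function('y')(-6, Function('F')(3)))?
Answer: Rational(-4331, 3) ≈ -1443.7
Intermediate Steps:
Function('y')(Z, a) = Add(Rational(-4, 3), Mul(Rational(1, 3), a))
Add(Mul(Mul(-5, 8), 36), Function('y')(-6, Function('F')(3))) = Add(Mul(Mul(-5, 8), 36), Add(Rational(-4, 3), Mul(Rational(1, 3), Add(-4, Mul(-1, 3))))) = Add(Mul(-40, 36), Add(Rational(-4, 3), Mul(Rational(1, 3), Add(-4, -3)))) = Add(-1440, Add(Rational(-4, 3), Mul(Rational(1, 3), -7))) = Add(-1440, Add(Rational(-4, 3), Rational(-7, 3))) = Add(-1440, Rational(-11, 3)) = Rational(-4331, 3)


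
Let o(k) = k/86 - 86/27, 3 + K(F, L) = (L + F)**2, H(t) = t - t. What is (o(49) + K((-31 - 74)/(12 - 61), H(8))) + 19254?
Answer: 2190565151/113778 ≈ 19253.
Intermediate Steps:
H(t) = 0
K(F, L) = -3 + (F + L)**2 (K(F, L) = -3 + (L + F)**2 = -3 + (F + L)**2)
o(k) = -86/27 + k/86 (o(k) = k*(1/86) - 86*1/27 = k/86 - 86/27 = -86/27 + k/86)
(o(49) + K((-31 - 74)/(12 - 61), H(8))) + 19254 = ((-86/27 + (1/86)*49) + (-3 + ((-31 - 74)/(12 - 61) + 0)**2)) + 19254 = ((-86/27 + 49/86) + (-3 + (-105/(-49) + 0)**2)) + 19254 = (-6073/2322 + (-3 + (-105*(-1/49) + 0)**2)) + 19254 = (-6073/2322 + (-3 + (15/7 + 0)**2)) + 19254 = (-6073/2322 + (-3 + (15/7)**2)) + 19254 = (-6073/2322 + (-3 + 225/49)) + 19254 = (-6073/2322 + 78/49) + 19254 = -116461/113778 + 19254 = 2190565151/113778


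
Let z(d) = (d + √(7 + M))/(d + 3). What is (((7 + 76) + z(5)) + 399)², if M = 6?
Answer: (3861 + √13)²/64 ≈ 2.3336e+5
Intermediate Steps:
z(d) = (d + √13)/(3 + d) (z(d) = (d + √(7 + 6))/(d + 3) = (d + √13)/(3 + d))
(((7 + 76) + z(5)) + 399)² = (((7 + 76) + (5 + √13)/(3 + 5)) + 399)² = ((83 + (5 + √13)/8) + 399)² = ((83 + (5/8 + √13/8)) + 399)² = ((669/8 + √13/8) + 399)² = (3861/8 + √13/8)²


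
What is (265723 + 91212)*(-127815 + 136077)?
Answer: 2948996970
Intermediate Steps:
(265723 + 91212)*(-127815 + 136077) = 356935*8262 = 2948996970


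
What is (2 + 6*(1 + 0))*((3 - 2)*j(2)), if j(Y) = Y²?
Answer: 32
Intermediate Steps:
(2 + 6*(1 + 0))*((3 - 2)*j(2)) = (2 + 6*(1 + 0))*((3 - 2)*2²) = (2 + 6*1)*(1*4) = (2 + 6)*4 = 8*4 = 32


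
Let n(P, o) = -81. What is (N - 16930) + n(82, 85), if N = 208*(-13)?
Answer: -19715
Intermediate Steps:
N = -2704
(N - 16930) + n(82, 85) = (-2704 - 16930) - 81 = -19634 - 81 = -19715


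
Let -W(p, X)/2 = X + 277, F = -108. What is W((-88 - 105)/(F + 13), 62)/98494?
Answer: -339/49247 ≈ -0.0068837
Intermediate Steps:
W(p, X) = -554 - 2*X (W(p, X) = -2*(X + 277) = -2*(277 + X) = -554 - 2*X)
W((-88 - 105)/(F + 13), 62)/98494 = (-554 - 2*62)/98494 = (-554 - 124)*(1/98494) = -678*1/98494 = -339/49247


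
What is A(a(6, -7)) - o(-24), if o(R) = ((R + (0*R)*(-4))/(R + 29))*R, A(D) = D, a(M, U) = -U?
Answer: -541/5 ≈ -108.20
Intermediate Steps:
o(R) = R²/(29 + R) (o(R) = ((R + 0*(-4))/(29 + R))*R = ((R + 0)/(29 + R))*R = (R/(29 + R))*R = R²/(29 + R))
A(a(6, -7)) - o(-24) = -1*(-7) - (-24)²/(29 - 24) = 7 - 576/5 = -541/5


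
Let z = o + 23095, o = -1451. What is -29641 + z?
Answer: -7997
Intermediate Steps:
z = 21644 (z = -1451 + 23095 = 21644)
-29641 + z = -29641 + 21644 = -7997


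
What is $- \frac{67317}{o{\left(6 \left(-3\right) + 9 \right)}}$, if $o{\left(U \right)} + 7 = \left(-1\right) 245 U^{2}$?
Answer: $\frac{67317}{19852} \approx 3.3909$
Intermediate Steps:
$o{\left(U \right)} = -7 - 245 U^{2}$ ($o{\left(U \right)} = -7 + \left(-1\right) 245 U^{2} = -7 - 245 U^{2}$)
$- \frac{67317}{o{\left(6 \left(-3\right) + 9 \right)}} = - \frac{67317}{-7 - 245 \left(6 \left(-3\right) + 9\right)^{2}} = - \frac{67317}{-7 - 245 \left(-18 + 9\right)^{2}} = - \frac{67317}{-7 - 245 \left(-9\right)^{2}} = - \frac{67317}{-7 - 19845} = - \frac{67317}{-19852} = \left(-67317\right) \left(- \frac{1}{19852}\right) = \frac{67317}{19852}$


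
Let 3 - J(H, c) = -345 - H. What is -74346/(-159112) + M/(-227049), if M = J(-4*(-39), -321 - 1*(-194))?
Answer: 2799998751/6021036748 ≈ 0.46504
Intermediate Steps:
J(H, c) = 348 + H (J(H, c) = 3 - (-345 - H) = 3 + (345 + H) = 348 + H)
M = 504 (M = 348 - 4*(-39) = 348 + 156 = 504)
-74346/(-159112) + M/(-227049) = -74346/(-159112) + 504/(-227049) = -74346*(-1/159112) + 504*(-1/227049) = 37173/79556 - 168/75683 = 2799998751/6021036748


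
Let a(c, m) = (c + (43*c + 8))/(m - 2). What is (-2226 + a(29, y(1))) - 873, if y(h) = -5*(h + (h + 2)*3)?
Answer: -40608/13 ≈ -3123.7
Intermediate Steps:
y(h) = -30 - 20*h (y(h) = -5*(h + (2 + h)*3) = -5*(h + (6 + 3*h)) = -5*(6 + 4*h) = -30 - 20*h)
a(c, m) = (8 + 44*c)/(-2 + m) (a(c, m) = (c + (8 + 43*c))/(-2 + m) = (8 + 44*c)/(-2 + m))
(-2226 + a(29, y(1))) - 873 = (-2226 + 4*(2 + 11*29)/(-2 + (-30 - 20*1))) - 873 = (-2226 + 4*(2 + 319)/(-2 + (-30 - 20))) - 873 = (-2226 + 4*321/(-2 - 50)) - 873 = (-2226 + 4*321/(-52)) - 873 = (-2226 + 4*(-1/52)*321) - 873 = (-2226 - 321/13) - 873 = -29259/13 - 873 = -40608/13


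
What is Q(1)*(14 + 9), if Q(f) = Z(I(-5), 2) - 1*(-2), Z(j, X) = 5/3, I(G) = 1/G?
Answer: 253/3 ≈ 84.333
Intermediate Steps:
Z(j, X) = 5/3 (Z(j, X) = 5*(⅓) = 5/3)
Q(f) = 11/3 (Q(f) = 5/3 - 1*(-2) = 5/3 + 2 = 11/3)
Q(1)*(14 + 9) = 11*(14 + 9)/3 = (11/3)*23 = 253/3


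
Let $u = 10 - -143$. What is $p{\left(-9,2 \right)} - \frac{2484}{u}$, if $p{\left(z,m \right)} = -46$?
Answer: $- \frac{1058}{17} \approx -62.235$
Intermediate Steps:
$u = 153$ ($u = 10 + 143 = 153$)
$p{\left(-9,2 \right)} - \frac{2484}{u} = -46 - \frac{2484}{153} = -46 - \frac{276}{17} = - \frac{1058}{17}$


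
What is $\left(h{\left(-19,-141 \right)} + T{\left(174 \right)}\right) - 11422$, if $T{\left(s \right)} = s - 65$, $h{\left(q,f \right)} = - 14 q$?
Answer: $-11047$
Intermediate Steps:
$T{\left(s \right)} = -65 + s$
$\left(h{\left(-19,-141 \right)} + T{\left(174 \right)}\right) - 11422 = \left(\left(-14\right) \left(-19\right) + \left(-65 + 174\right)\right) - 11422 = \left(266 + 109\right) - 11422 = 375 - 11422 = -11047$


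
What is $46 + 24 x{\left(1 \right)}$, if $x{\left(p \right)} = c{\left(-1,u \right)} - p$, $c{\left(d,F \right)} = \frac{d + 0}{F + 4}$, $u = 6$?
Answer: $\frac{98}{5} \approx 19.6$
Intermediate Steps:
$c{\left(d,F \right)} = \frac{d}{4 + F}$
$x{\left(p \right)} = - \frac{1}{10} - p$ ($x{\left(p \right)} = - \frac{1}{4 + 6} - p = - \frac{1}{10} - p$)
$46 + 24 x{\left(1 \right)} = 46 + 24 \left(- \frac{1}{10} - 1\right) = 46 + 24 \left(- \frac{11}{10}\right) = 46 - \frac{132}{5} = \frac{98}{5}$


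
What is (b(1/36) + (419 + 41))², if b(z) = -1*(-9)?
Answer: 219961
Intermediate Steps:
b(z) = 9
(b(1/36) + (419 + 41))² = (9 + (419 + 41))² = (9 + 460)² = 469² = 219961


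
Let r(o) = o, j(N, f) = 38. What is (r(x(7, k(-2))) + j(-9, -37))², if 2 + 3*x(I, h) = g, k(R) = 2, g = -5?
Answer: 11449/9 ≈ 1272.1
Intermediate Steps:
x(I, h) = -7/3 (x(I, h) = -⅔ + (⅓)*(-5) = -⅔ - 5/3 = -7/3)
(r(x(7, k(-2))) + j(-9, -37))² = (-7/3 + 38)² = (107/3)² = 11449/9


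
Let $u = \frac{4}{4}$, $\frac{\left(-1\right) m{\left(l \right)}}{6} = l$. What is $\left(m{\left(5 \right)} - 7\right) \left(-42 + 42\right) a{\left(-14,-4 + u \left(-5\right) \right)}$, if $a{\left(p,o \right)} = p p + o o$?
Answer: $0$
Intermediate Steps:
$m{\left(l \right)} = - 6 l$
$u = 1$ ($u = 4 \cdot \frac{1}{4} = 1$)
$a{\left(p,o \right)} = o^{2} + p^{2}$ ($a{\left(p,o \right)} = p^{2} + o^{2} = o^{2} + p^{2}$)
$\left(m{\left(5 \right)} - 7\right) \left(-42 + 42\right) a{\left(-14,-4 + u \left(-5\right) \right)} = \left(\left(-6\right) 5 - 7\right) \left(-42 + 42\right) \left(\left(-4 + 1 \left(-5\right)\right)^{2} + \left(-14\right)^{2}\right) = \left(-30 - 7\right) 0 \left(\left(-4 - 5\right)^{2} + 196\right) = \left(-37\right) 0 \left(\left(-9\right)^{2} + 196\right) = 0 \left(81 + 196\right) = 0 \cdot 277 = 0$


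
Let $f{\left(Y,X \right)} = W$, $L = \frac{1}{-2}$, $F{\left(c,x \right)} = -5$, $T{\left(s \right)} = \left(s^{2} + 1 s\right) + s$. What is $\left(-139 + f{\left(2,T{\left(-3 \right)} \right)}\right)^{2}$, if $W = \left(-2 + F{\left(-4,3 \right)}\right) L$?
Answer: $\frac{73441}{4} \approx 18360.0$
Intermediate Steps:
$T{\left(s \right)} = s^{2} + 2 s$ ($T{\left(s \right)} = \left(s^{2} + s\right) + s = \left(s + s^{2}\right) + s = s^{2} + 2 s$)
$L = - \frac{1}{2} \approx -0.5$
$W = \frac{7}{2}$ ($W = \left(-2 - 5\right) \left(- \frac{1}{2}\right) = \left(-7\right) \left(- \frac{1}{2}\right) = \frac{7}{2} \approx 3.5$)
$f{\left(Y,X \right)} = \frac{7}{2}$
$\left(-139 + f{\left(2,T{\left(-3 \right)} \right)}\right)^{2} = \left(-139 + \frac{7}{2}\right)^{2} = \left(- \frac{271}{2}\right)^{2} = \frac{73441}{4}$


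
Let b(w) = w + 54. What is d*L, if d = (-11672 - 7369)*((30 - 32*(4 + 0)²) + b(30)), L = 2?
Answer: 15156636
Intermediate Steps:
b(w) = 54 + w
d = 7578318 (d = (-11672 - 7369)*((30 - 32*(4 + 0)²) + (54 + 30)) = -19041*((30 - 32*4²) + 84) = -19041*((30 - 32*16) + 84) = -19041*((30 - 512) + 84) = -19041*(-482 + 84) = -19041*(-398) = 7578318)
d*L = 7578318*2 = 15156636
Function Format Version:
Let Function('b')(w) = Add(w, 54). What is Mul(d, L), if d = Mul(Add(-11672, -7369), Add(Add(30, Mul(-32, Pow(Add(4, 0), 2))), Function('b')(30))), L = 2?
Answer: 15156636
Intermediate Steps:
Function('b')(w) = Add(54, w)
d = 7578318 (d = Mul(Add(-11672, -7369), Add(Add(30, Mul(-32, Pow(Add(4, 0), 2))), Add(54, 30))) = Mul(-19041, Add(Add(30, Mul(-32, Pow(4, 2))), 84)) = Mul(-19041, Add(Add(30, Mul(-32, 16)), 84)) = Mul(-19041, Add(Add(30, -512), 84)) = Mul(-19041, Add(-482, 84)) = Mul(-19041, -398) = 7578318)
Mul(d, L) = Mul(7578318, 2) = 15156636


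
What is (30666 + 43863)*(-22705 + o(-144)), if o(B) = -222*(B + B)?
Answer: 3072905199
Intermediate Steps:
o(B) = -444*B
(30666 + 43863)*(-22705 + o(-144)) = (30666 + 43863)*(-22705 - 444*(-144)) = 74529*(-22705 + 63936) = 74529*41231 = 3072905199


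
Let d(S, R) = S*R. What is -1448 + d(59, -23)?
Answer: -2805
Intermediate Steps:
d(S, R) = R*S
-1448 + d(59, -23) = -1448 - 23*59 = -1448 - 1357 = -2805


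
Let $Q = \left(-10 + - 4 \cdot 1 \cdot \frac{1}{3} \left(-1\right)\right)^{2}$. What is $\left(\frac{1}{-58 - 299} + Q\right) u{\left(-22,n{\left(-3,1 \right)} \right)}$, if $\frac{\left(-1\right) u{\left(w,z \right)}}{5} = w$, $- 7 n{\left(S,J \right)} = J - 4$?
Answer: $\frac{8848510}{1071} \approx 8261.9$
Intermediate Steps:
$n{\left(S,J \right)} = \frac{4}{7} - \frac{J}{7}$ ($n{\left(S,J \right)} = - \frac{J - 4}{7} = - \frac{-4 + J}{7} = \frac{4}{7} - \frac{J}{7}$)
$u{\left(w,z \right)} = - 5 w$
$Q = \frac{676}{9}$ ($Q = \left(-10 + - 4 \cdot 1 \cdot \frac{1}{3} \left(-1\right)\right)^{2} = \left(-10 + \left(-4\right) \frac{1}{3} \left(-1\right)\right)^{2} = \left(-10 - - \frac{4}{3}\right)^{2} = \left(-10 + \frac{4}{3}\right)^{2} = \left(- \frac{26}{3}\right)^{2} = \frac{676}{9} \approx 75.111$)
$\left(\frac{1}{-58 - 299} + Q\right) u{\left(-22,n{\left(-3,1 \right)} \right)} = \left(\frac{1}{-58 - 299} + \frac{676}{9}\right) \left(\left(-5\right) \left(-22\right)\right) = \left(\frac{1}{-357} + \frac{676}{9}\right) 110 = \left(- \frac{1}{357} + \frac{676}{9}\right) 110 = \frac{80441}{1071} \cdot 110 = \frac{8848510}{1071}$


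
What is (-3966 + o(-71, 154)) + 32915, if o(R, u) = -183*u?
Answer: 767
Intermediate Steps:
(-3966 + o(-71, 154)) + 32915 = (-3966 - 183*154) + 32915 = (-3966 - 28182) + 32915 = -32148 + 32915 = 767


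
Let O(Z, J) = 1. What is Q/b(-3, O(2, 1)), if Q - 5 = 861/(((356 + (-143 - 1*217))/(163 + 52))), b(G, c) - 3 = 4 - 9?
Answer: 185095/8 ≈ 23137.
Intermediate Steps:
b(G, c) = -2 (b(G, c) = 3 + (4 - 9) = 3 - 5 = -2)
Q = -185095/4 (Q = 5 + 861/(((356 + (-143 - 1*217))/(163 + 52))) = 5 + 861/(((356 + (-143 - 217))/215)) = 5 + 861/(((356 - 360)*(1/215))) = 5 + 861/((-4*1/215)) = 5 + 861/(-4/215) = 5 + 861*(-215/4) = 5 - 185115/4 = -185095/4 ≈ -46274.)
Q/b(-3, O(2, 1)) = -185095/4/(-2) = -185095/4*(-1/2) = 185095/8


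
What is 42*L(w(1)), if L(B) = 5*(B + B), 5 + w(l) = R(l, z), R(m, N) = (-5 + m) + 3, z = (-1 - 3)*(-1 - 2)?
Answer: -2520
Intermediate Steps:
z = 12 (z = -4*(-3) = 12)
R(m, N) = -2 + m
w(l) = -7 + l (w(l) = -5 + (-2 + l) = -7 + l)
L(B) = 10*B (L(B) = 5*(2*B) = 10*B)
42*L(w(1)) = 42*(10*(-7 + 1)) = 42*(10*(-6)) = 42*(-60) = -2520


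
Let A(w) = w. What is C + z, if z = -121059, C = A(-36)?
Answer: -121095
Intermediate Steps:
C = -36
C + z = -36 - 121059 = -121095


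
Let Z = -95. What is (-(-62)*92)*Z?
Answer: -541880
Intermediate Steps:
(-(-62)*92)*Z = -(-62)*92*(-95) = -62*(-92)*(-95) = 5704*(-95) = -541880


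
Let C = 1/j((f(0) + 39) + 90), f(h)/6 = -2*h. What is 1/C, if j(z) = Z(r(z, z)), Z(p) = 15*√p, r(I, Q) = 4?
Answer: 30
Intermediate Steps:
f(h) = -12*h (f(h) = 6*(-2*h) = -12*h)
j(z) = 30 (j(z) = 15*√4 = 15*2 = 30)
C = 1/30 ≈ 0.033333
1/C = 1/(1/30) = 30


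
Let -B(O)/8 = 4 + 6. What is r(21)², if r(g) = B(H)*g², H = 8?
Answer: 1244678400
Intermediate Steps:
B(O) = -80 (B(O) = -8*(4 + 6) = -8*10 = -80)
r(g) = -80*g²
r(21)² = (-80*21²)² = (-80*441)² = (-35280)² = 1244678400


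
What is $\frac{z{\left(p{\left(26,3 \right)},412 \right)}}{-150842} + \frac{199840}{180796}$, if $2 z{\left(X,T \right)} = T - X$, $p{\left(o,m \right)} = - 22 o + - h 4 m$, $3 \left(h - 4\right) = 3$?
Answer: $\frac{3756236221}{3408953779} \approx 1.1019$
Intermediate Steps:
$h = 5$ ($h = 4 + \frac{1}{3} \cdot 3 = 4 + 1 = 5$)
$p{\left(o,m \right)} = - 22 o - 20 m$ ($p{\left(o,m \right)} = - 22 o + \left(-1\right) 5 \cdot 4 m = - 22 o + \left(-5\right) 4 m = - 22 o - 20 m$)
$z{\left(X,T \right)} = \frac{T}{2} - \frac{X}{2}$ ($z{\left(X,T \right)} = \frac{T - X}{2} = \frac{T}{2} - \frac{X}{2}$)
$\frac{z{\left(p{\left(26,3 \right)},412 \right)}}{-150842} + \frac{199840}{180796} = \frac{\frac{1}{2} \cdot 412 - \frac{\left(-22\right) 26 - 60}{2}}{-150842} + \frac{199840}{180796} = \left(206 - \frac{-572 - 60}{2}\right) \left(- \frac{1}{150842}\right) + 199840 \cdot \frac{1}{180796} = \left(206 - -316\right) \left(- \frac{1}{150842}\right) + \frac{49960}{45199} = \left(206 + 316\right) \left(- \frac{1}{150842}\right) + \frac{49960}{45199} = 522 \left(- \frac{1}{150842}\right) + \frac{49960}{45199} = - \frac{261}{75421} + \frac{49960}{45199} = \frac{3756236221}{3408953779}$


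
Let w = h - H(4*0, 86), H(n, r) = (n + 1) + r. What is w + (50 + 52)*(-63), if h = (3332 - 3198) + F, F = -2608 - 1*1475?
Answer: -10462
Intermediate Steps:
F = -4083 (F = -2608 - 1475 = -4083)
H(n, r) = 1 + n + r (H(n, r) = (1 + n) + r = 1 + n + r)
h = -3949 (h = (3332 - 3198) - 4083 = 134 - 4083 = -3949)
w = -4036 (w = -3949 - (1 + 4*0 + 86) = -3949 - (1 + 0 + 86) = -3949 - 1*87 = -3949 - 87 = -4036)
w + (50 + 52)*(-63) = -4036 + (50 + 52)*(-63) = -4036 + 102*(-63) = -4036 - 6426 = -10462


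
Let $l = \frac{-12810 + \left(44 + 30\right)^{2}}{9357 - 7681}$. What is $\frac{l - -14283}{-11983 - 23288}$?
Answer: $- \frac{11965487}{29557098} \approx -0.40483$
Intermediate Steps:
$l = - \frac{3667}{838}$ ($l = \frac{-12810 + 74^{2}}{1676} = \left(-12810 + 5476\right) \frac{1}{1676} = \left(-7334\right) \frac{1}{1676} = - \frac{3667}{838} \approx -4.3759$)
$\frac{l - -14283}{-11983 - 23288} = \frac{- \frac{3667}{838} - -14283}{-11983 - 23288} = \frac{- \frac{3667}{838} + 14283}{-35271} = \frac{11965487}{838} \left(- \frac{1}{35271}\right) = - \frac{11965487}{29557098}$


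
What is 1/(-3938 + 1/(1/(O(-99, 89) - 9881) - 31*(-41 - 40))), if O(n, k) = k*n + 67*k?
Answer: -31962518/125868383155 ≈ -0.00025394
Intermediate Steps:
O(n, k) = 67*k + k*n
1/(-3938 + 1/(1/(O(-99, 89) - 9881) - 31*(-41 - 40))) = 1/(-3938 + 1/(1/(89*(67 - 99) - 9881) - 31*(-41 - 40))) = 1/(-3938 + 1/(1/(89*(-32) - 9881) - 31*(-81))) = 1/(-3938 + 1/(1/(-2848 - 9881) + 2511)) = 1/(-3938 + 1/(1/(-12729) + 2511)) = 1/(-3938 + 1/(-1/12729 + 2511)) = 1/(-3938 + 1/(31962518/12729)) = 1/(-3938 + 12729/31962518) = 1/(-125868383155/31962518) = -31962518/125868383155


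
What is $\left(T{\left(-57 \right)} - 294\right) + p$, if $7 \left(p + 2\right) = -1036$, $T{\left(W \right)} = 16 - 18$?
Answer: $-446$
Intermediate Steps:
$T{\left(W \right)} = -2$ ($T{\left(W \right)} = 16 - 18 = -2$)
$p = -150$ ($p = -2 + \frac{1}{7} \left(-1036\right) = -2 - 148 = -150$)
$\left(T{\left(-57 \right)} - 294\right) + p = \left(-2 - 294\right) - 150 = -296 - 150 = -446$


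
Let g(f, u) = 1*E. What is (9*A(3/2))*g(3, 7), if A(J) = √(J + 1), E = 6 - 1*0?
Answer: 27*√10 ≈ 85.381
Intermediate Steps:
E = 6 (E = 6 + 0 = 6)
A(J) = √(1 + J)
g(f, u) = 6 (g(f, u) = 1*6 = 6)
(9*A(3/2))*g(3, 7) = (9*√(1 + 3/2))*6 = (9*√(5/2))*6 = (9*(√10/2))*6 = (9*√10/2)*6 = 27*√10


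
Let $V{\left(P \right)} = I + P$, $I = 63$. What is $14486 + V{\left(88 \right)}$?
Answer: $14637$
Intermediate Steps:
$V{\left(P \right)} = 63 + P$
$14486 + V{\left(88 \right)} = 14486 + \left(63 + 88\right) = 14486 + 151 = 14637$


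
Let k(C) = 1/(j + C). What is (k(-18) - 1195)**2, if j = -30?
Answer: 3290284321/2304 ≈ 1.4281e+6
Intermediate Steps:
k(C) = 1/(-30 + C)
(k(-18) - 1195)**2 = (1/(-30 - 18) - 1195)**2 = (1/(-48) - 1195)**2 = (-1/48 - 1195)**2 = (-57361/48)**2 = 3290284321/2304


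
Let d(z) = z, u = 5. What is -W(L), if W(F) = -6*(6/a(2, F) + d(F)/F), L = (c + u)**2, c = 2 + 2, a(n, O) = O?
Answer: 58/9 ≈ 6.4444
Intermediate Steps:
c = 4
L = 81 (L = (4 + 5)**2 = 9**2 = 81)
W(F) = -6 - 36/F (W(F) = -6*(6/F + F/F) = -6*(6/F + 1) = -6*(1 + 6/F) = -6 - 36/F)
-W(L) = -(-6 - 36/81) = -(-6 - 36*1/81) = -(-6 - 4/9) = -1*(-58/9) = 58/9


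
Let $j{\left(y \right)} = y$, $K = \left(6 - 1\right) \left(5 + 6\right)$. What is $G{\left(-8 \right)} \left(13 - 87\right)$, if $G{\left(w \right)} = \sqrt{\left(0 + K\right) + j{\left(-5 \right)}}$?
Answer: $- 370 \sqrt{2} \approx -523.26$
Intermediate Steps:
$K = 55$ ($K = 5 \cdot 11 = 55$)
$G{\left(w \right)} = 5 \sqrt{2}$ ($G{\left(w \right)} = \sqrt{\left(0 + 55\right) - 5} = \sqrt{55 - 5} = \sqrt{50} = 5 \sqrt{2}$)
$G{\left(-8 \right)} \left(13 - 87\right) = 5 \sqrt{2} \left(13 - 87\right) = 5 \sqrt{2} \left(-74\right) = - 370 \sqrt{2}$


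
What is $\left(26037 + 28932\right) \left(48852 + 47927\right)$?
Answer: $5319844851$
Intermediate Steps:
$\left(26037 + 28932\right) \left(48852 + 47927\right) = 54969 \cdot 96779 = 5319844851$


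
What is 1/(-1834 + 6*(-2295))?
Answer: -1/15604 ≈ -6.4086e-5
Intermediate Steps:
1/(-1834 + 6*(-2295)) = 1/(-1834 - 13770) = 1/(-15604) = -1/15604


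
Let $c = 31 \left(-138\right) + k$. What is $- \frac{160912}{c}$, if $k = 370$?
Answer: $\frac{40228}{977} \approx 41.175$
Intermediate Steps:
$c = -3908$ ($c = 31 \left(-138\right) + 370 = -4278 + 370 = -3908$)
$- \frac{160912}{c} = - \frac{160912}{-3908} = \left(-160912\right) \left(- \frac{1}{3908}\right) = \frac{40228}{977}$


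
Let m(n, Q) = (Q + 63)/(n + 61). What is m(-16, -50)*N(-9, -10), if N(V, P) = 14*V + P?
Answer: -1768/45 ≈ -39.289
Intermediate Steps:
N(V, P) = P + 14*V
m(n, Q) = (63 + Q)/(61 + n)
m(-16, -50)*N(-9, -10) = ((63 - 50)/(61 - 16))*(-10 + 14*(-9)) = (13/45)*(-10 - 126) = ((1/45)*13)*(-136) = (13/45)*(-136) = -1768/45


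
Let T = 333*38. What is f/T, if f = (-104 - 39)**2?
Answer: 20449/12654 ≈ 1.6160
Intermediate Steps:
T = 12654
f = 20449 (f = (-143)**2 = 20449)
f/T = 20449/12654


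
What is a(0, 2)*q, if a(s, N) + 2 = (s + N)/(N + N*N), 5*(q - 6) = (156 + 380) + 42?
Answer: -608/3 ≈ -202.67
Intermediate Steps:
q = 608/5 (q = 6 + ((156 + 380) + 42)/5 = 6 + (536 + 42)/5 = 6 + (⅕)*578 = 6 + 578/5 = 608/5 ≈ 121.60)
a(s, N) = -2 + (N + s)/(N + N²) (a(s, N) = -2 + (s + N)/(N + N*N) = -2 + (N + s)/(N + N²))
a(0, 2)*q = ((0 - 1*2 - 2*2²)/(2*(1 + 2)))*(608/5) = ((½)*(0 - 2 - 2*4)/3)*(608/5) = ((½)*(⅓)*(0 - 2 - 8))*(608/5) = ((½)*(⅓)*(-10))*(608/5) = -5/3*608/5 = -608/3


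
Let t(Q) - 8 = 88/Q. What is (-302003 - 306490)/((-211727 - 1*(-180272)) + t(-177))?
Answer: 107703261/5566207 ≈ 19.349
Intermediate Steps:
t(Q) = 8 + 88/Q
(-302003 - 306490)/((-211727 - 1*(-180272)) + t(-177)) = (-302003 - 306490)/((-211727 - 1*(-180272)) + (8 + 88/(-177))) = -608493/((-211727 + 180272) + (8 + 88*(-1/177))) = -608493/(-31455 + (8 - 88/177)) = -608493/(-31455 + 1328/177) = -608493/(-5566207/177) = -608493*(-177/5566207) = 107703261/5566207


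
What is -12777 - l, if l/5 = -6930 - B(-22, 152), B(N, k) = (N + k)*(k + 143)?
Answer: 213623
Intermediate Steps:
B(N, k) = (143 + k)*(N + k) (B(N, k) = (N + k)*(143 + k) = (143 + k)*(N + k))
l = -226400 (l = 5*(-6930 - (152² + 143*(-22) + 143*152 - 22*152)) = 5*(-6930 - (23104 - 3146 + 21736 - 3344)) = 5*(-6930 - 1*38350) = 5*(-6930 - 38350) = 5*(-45280) = -226400)
-12777 - l = -12777 - 1*(-226400) = -12777 + 226400 = 213623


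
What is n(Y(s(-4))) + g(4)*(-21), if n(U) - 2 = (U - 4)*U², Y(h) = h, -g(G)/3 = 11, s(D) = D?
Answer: 567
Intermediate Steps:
g(G) = -33 (g(G) = -3*11 = -33)
n(U) = 2 + U²*(-4 + U) (n(U) = 2 + (U - 4)*U² = 2 + (-4 + U)*U² = 2 + U²*(-4 + U))
n(Y(s(-4))) + g(4)*(-21) = (2 + (-4)³ - 4*(-4)²) - 33*(-21) = (2 - 64 - 4*16) + 693 = (2 - 64 - 64) + 693 = -126 + 693 = 567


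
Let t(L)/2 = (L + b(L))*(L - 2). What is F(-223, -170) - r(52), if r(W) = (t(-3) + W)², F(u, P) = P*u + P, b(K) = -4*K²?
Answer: -157624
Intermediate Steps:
t(L) = 2*(-2 + L)*(L - 4*L²) (t(L) = 2*((L - 4*L²)*(L - 2)) = 2*((L - 4*L²)*(-2 + L)) = 2*((-2 + L)*(L - 4*L²)) = 2*(-2 + L)*(L - 4*L²))
F(u, P) = P + P*u
r(W) = (390 + W)² (r(W) = (2*(-3)*(-2 - 4*(-3)² + 9*(-3)) + W)² = (2*(-3)*(-2 - 4*9 - 27) + W)² = (2*(-3)*(-2 - 36 - 27) + W)² = (2*(-3)*(-65) + W)² = (390 + W)²)
F(-223, -170) - r(52) = -170*(1 - 223) - (390 + 52)² = -170*(-222) - 1*442² = 37740 - 1*195364 = 37740 - 195364 = -157624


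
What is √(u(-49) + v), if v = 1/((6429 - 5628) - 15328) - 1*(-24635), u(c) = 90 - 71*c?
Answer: √5951995278189/14527 ≈ 167.94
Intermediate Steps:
v = 357872644/14527 (v = 1/(801 - 15328) + 24635 = 1/(-14527) + 24635 = -1/14527 + 24635 = 357872644/14527 ≈ 24635.)
√(u(-49) + v) = √((90 - 71*(-49)) + 357872644/14527) = √((90 + 3479) + 357872644/14527) = √(3569 + 357872644/14527) = √(409719507/14527) = √5951995278189/14527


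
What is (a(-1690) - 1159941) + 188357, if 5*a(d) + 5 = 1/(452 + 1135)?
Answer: -7709526974/7935 ≈ -9.7159e+5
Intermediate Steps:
a(d) = -7934/7935 (a(d) = -1 + 1/(5*(452 + 1135)) = -1 + (⅕)/1587 = -1 + (⅕)*(1/1587) = -1 + 1/7935 = -7934/7935)
(a(-1690) - 1159941) + 188357 = (-7934/7935 - 1159941) + 188357 = -9204139769/7935 + 188357 = -7709526974/7935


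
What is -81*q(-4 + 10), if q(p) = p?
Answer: -486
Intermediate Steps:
-81*q(-4 + 10) = -81*(-4 + 10) = -81*6 = -486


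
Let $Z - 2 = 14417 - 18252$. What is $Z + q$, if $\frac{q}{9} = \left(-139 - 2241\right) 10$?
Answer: $-218033$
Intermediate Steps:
$q = -214200$ ($q = 9 \left(-139 - 2241\right) 10 = 9 \left(\left(-2380\right) 10\right) = 9 \left(-23800\right) = -214200$)
$Z = -3833$ ($Z = 2 + \left(14417 - 18252\right) = 2 - 3835 = -3833$)
$Z + q = -3833 - 214200 = -218033$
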